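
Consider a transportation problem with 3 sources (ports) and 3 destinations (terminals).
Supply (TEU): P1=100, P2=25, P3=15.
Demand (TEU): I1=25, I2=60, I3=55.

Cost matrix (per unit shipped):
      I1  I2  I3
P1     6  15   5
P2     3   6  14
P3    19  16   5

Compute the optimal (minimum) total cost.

1100

A cheapest plan:
  P1–I1: 25 × 6 = 150
  P1–I2: 35 × 15 = 525
  P1–I3: 40 × 5 = 200
  P2–I2: 25 × 6 = 150
  P3–I3: 15 × 5 = 75
Total = 150 + 525 + 200 + 150 + 75 = 1100.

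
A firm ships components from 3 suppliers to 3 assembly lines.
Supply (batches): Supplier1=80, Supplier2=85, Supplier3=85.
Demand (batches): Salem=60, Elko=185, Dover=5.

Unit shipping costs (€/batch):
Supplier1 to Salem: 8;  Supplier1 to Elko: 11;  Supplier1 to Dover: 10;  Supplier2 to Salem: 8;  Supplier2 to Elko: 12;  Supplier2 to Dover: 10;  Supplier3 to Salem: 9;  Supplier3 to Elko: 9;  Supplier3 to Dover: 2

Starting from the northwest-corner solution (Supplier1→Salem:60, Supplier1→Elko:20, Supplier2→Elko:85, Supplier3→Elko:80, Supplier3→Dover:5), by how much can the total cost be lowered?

60

Current plan cost = 60·8 + 20·11 + 85·12 + 80·9 + 5·2 = €2450.
Optimal plan:
  Supplier1→Elko: 80 × €11 = €880
  Supplier2→Salem: 60 × €8 = €480
  Supplier2→Elko: 25 × €12 = €300
  Supplier3→Elko: 80 × €9 = €720
  Supplier3→Dover: 5 × €2 = €10
Optimal cost = €2390.
Saving = 2450 − 2390 = €60.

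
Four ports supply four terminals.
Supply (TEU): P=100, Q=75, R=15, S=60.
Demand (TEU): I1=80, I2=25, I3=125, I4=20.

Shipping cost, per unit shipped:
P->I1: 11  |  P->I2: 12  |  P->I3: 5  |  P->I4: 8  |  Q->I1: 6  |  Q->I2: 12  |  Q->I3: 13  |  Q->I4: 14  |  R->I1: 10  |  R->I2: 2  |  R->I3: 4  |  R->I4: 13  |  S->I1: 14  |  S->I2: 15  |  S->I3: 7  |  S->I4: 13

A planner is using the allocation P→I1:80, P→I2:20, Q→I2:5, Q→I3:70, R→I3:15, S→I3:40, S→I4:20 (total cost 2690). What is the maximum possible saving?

1130

Current plan cost = 80·11 + 20·12 + 5·12 + 70·13 + 15·4 + 40·7 + 20·13 = 2690.
Optimal plan:
  P to I1: 5 × 11 = 55
  P to I2: 10 × 12 = 120
  P to I3: 65 × 5 = 325
  P to I4: 20 × 8 = 160
  Q to I1: 75 × 6 = 450
  R to I2: 15 × 2 = 30
  S to I3: 60 × 7 = 420
Optimal cost = 1560.
Saving = 2690 − 1560 = 1130.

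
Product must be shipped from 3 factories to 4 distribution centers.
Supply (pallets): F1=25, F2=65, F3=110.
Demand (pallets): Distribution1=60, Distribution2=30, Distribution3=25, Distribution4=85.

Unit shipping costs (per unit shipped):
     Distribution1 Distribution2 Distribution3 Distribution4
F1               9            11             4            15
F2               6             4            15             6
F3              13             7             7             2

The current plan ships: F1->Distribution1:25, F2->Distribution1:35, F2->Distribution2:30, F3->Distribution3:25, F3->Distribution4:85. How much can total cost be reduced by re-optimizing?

Current plan cost = 25·9 + 35·6 + 30·4 + 25·7 + 85·2 = 900.
Optimal plan:
  F1–Distribution3: 25 × 4 = 100
  F2–Distribution1: 60 × 6 = 360
  F2–Distribution2: 5 × 4 = 20
  F3–Distribution2: 25 × 7 = 175
  F3–Distribution4: 85 × 2 = 170
Optimal cost = 825.
Saving = 900 − 825 = 75.

75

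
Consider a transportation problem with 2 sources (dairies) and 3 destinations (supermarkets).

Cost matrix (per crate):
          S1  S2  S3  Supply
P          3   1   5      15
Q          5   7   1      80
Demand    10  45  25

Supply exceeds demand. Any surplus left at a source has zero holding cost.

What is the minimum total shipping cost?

A cheapest plan:
  P to S2: 15 × 1 = 15
  Q to S1: 10 × 5 = 50
  Q to S2: 30 × 7 = 210
  Q to S3: 25 × 1 = 25
Total = 15 + 50 + 210 + 25 = 300.
(Supply check: P ships 15; Q ships 65.)

300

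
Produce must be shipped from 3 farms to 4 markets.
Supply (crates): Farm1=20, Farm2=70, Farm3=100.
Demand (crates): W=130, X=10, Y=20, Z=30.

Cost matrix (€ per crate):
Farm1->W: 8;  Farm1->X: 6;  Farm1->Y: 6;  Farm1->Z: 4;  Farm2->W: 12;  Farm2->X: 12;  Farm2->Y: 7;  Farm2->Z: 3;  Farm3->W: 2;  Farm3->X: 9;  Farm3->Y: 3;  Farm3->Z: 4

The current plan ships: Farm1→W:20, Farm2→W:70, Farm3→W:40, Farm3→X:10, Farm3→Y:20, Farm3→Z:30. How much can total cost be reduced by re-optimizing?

Current plan cost = 20·8 + 70·12 + 40·2 + 10·9 + 20·3 + 30·4 = €1350.
Optimal plan:
  Farm1->W: 10 × €8 = €80
  Farm1->X: 10 × €6 = €60
  Farm2->W: 20 × €12 = €240
  Farm2->Y: 20 × €7 = €140
  Farm2->Z: 30 × €3 = €90
  Farm3->W: 100 × €2 = €200
Optimal cost = €810.
Saving = 1350 − 810 = €540.

540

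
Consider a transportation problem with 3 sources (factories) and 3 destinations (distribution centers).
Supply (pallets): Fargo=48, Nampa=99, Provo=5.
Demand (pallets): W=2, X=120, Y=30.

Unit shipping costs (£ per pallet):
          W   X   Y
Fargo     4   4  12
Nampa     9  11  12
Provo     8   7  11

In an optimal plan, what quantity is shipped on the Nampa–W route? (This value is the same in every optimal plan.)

Solving gives:
  Fargo->X: 48 pallets
  Nampa->W: 2 pallets
  Nampa->X: 67 pallets
  Nampa->Y: 30 pallets
  Provo->X: 5 pallets
Total cost = £1342.
So Nampa→W carries 2 pallets.

2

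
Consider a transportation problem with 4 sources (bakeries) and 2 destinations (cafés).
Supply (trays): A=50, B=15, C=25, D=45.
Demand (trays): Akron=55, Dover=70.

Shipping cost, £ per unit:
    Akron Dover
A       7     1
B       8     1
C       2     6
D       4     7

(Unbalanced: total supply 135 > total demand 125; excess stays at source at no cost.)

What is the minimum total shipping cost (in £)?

270

An optimal shipping plan:
  A→Dover: 50 × £1 = £50
  B→Dover: 15 × £1 = £15
  C→Akron: 25 × £2 = £50
  D→Akron: 30 × £4 = £120
  D→Dover: 5 × £7 = £35
Total = 50 + 15 + 50 + 120 + 35 = £270.
(Supply check: A ships 50; B ships 15; C ships 25; D ships 35.)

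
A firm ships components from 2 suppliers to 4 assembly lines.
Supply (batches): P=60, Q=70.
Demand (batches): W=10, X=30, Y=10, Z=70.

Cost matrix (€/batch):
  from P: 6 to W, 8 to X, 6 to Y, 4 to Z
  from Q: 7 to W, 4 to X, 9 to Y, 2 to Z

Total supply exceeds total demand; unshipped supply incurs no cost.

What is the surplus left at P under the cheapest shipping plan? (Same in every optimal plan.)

10

An optimal plan:
  P→W: 10 batches
  P→Y: 10 batches
  P→Z: 30 batches
  Q→X: 30 batches
  Q→Z: 40 batches
Total cost = €440.
P ships 50 of its 60, leaving 10.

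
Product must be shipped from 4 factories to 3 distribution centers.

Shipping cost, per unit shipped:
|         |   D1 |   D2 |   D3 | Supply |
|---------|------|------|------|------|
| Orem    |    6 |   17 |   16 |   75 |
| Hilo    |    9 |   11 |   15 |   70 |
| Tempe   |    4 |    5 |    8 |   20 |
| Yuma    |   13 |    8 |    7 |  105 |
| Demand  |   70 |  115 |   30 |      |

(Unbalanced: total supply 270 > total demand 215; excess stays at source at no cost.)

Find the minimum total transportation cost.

A cheapest plan:
  Orem–D1: 70 × 6 = 420
  Hilo–D2: 20 × 11 = 220
  Tempe–D2: 20 × 5 = 100
  Yuma–D2: 75 × 8 = 600
  Yuma–D3: 30 × 7 = 210
Total = 420 + 220 + 100 + 600 + 210 = 1550.
(Supply check: Orem ships 70; Hilo ships 20; Tempe ships 20; Yuma ships 105.)

1550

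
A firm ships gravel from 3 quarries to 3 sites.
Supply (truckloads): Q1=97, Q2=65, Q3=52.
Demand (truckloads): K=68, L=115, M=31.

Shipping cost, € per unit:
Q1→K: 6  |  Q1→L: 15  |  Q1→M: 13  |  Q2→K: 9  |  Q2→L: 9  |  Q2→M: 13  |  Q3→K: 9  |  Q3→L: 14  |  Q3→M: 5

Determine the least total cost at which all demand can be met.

One minimum-cost allocation:
  Q1→K: 68 × €6 = €408
  Q1→L: 29 × €15 = €435
  Q2→L: 65 × €9 = €585
  Q3→L: 21 × €14 = €294
  Q3→M: 31 × €5 = €155
Total = 408 + 435 + 585 + 294 + 155 = €1877.
(Supply check: Q1 ships 97; Q2 ships 65; Q3 ships 52.)

1877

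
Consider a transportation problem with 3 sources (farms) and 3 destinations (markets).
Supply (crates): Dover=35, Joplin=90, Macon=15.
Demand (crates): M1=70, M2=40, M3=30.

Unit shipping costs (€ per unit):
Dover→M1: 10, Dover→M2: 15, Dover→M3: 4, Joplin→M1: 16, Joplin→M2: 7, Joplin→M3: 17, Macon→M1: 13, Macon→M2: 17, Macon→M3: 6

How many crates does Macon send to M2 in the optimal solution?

0

Solving gives:
  Dover to M1: 20 × €10 = €200
  Dover to M3: 15 × €4 = €60
  Joplin to M1: 50 × €16 = €800
  Joplin to M2: 40 × €7 = €280
  Macon to M3: 15 × €6 = €90
Total cost = €1430.
The route Macon→M2 is not used.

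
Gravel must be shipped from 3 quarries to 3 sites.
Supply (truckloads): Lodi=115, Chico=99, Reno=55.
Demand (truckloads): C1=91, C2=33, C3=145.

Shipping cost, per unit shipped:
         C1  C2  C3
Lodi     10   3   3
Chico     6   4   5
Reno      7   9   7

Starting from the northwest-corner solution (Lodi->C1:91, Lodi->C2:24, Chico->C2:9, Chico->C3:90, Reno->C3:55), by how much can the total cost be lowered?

Current plan cost = 91·10 + 24·3 + 9·4 + 90·5 + 55·7 = 1853.
Optimal plan:
  Lodi→C3: 115 × 3 = 345
  Chico→C1: 36 × 6 = 216
  Chico→C2: 33 × 4 = 132
  Chico→C3: 30 × 5 = 150
  Reno→C1: 55 × 7 = 385
Optimal cost = 1228.
Saving = 1853 − 1228 = 625.

625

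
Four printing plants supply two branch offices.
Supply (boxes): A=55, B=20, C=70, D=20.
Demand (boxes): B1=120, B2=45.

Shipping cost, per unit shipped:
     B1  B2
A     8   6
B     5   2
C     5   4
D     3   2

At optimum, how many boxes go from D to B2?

0

Optimal shipments:
  A–B1: 30 × 8 = 240
  A–B2: 25 × 6 = 150
  B–B2: 20 × 2 = 40
  C–B1: 70 × 5 = 350
  D–B1: 20 × 3 = 60
Total cost = 840.
The route D→B2 is not used.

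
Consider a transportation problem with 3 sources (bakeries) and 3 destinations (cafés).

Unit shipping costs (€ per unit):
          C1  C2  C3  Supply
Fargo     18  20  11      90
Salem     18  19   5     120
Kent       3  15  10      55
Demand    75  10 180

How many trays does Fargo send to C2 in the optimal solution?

10

The minimum-cost plan:
  Fargo–C1: 20 trays
  Fargo–C2: 10 trays
  Fargo–C3: 60 trays
  Salem–C3: 120 trays
  Kent–C1: 55 trays
Total cost = €1985.
So Fargo→C2 carries 10 trays.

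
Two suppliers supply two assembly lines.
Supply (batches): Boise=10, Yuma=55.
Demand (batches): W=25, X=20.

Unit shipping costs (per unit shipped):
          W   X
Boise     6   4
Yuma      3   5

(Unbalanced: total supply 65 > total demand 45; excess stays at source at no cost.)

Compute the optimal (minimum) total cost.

An optimal shipping plan:
  Boise→X: 10 × 4 = 40
  Yuma→W: 25 × 3 = 75
  Yuma→X: 10 × 5 = 50
Total = 40 + 75 + 50 = 165.

165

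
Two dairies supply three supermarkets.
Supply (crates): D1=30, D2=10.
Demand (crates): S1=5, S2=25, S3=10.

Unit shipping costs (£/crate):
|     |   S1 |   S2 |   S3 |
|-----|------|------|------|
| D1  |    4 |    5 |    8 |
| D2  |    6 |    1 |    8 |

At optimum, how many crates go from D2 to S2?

10

Solving gives:
  D1→S1: 5 × £4 = £20
  D1→S2: 15 × £5 = £75
  D1→S3: 10 × £8 = £80
  D2→S2: 10 × £1 = £10
Total cost = £185.
So D2→S2 carries 10 crates.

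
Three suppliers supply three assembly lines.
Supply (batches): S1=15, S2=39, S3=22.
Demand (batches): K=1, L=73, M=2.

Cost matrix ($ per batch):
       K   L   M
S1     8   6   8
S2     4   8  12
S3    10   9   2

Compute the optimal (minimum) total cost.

Optimal allocation:
  S1→L: 15 × $6 = $90
  S2→K: 1 × $4 = $4
  S2→L: 38 × $8 = $304
  S3→L: 20 × $9 = $180
  S3→M: 2 × $2 = $4
Total = 90 + 4 + 304 + 180 + 4 = $582.

582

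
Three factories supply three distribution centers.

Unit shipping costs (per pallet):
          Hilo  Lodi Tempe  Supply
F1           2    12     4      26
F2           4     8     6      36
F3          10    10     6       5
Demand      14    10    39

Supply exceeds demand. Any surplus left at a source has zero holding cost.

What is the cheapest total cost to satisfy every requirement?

A cheapest plan:
  F1→Tempe: 26 × 4 = 104
  F2→Hilo: 14 × 4 = 56
  F2→Lodi: 10 × 8 = 80
  F2→Tempe: 12 × 6 = 72
  F3→Tempe: 1 × 6 = 6
Total = 104 + 56 + 80 + 72 + 6 = 318.
(Supply check: F1 ships 26; F2 ships 36; F3 ships 1.)

318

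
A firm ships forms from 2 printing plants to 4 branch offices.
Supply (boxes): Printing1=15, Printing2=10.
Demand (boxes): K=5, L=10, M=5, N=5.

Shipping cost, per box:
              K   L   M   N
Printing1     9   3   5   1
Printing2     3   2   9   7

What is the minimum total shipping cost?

One minimum-cost allocation:
  Printing1 to L: 5 × 3 = 15
  Printing1 to M: 5 × 5 = 25
  Printing1 to N: 5 × 1 = 5
  Printing2 to K: 5 × 3 = 15
  Printing2 to L: 5 × 2 = 10
Total = 15 + 25 + 5 + 15 + 10 = 70.

70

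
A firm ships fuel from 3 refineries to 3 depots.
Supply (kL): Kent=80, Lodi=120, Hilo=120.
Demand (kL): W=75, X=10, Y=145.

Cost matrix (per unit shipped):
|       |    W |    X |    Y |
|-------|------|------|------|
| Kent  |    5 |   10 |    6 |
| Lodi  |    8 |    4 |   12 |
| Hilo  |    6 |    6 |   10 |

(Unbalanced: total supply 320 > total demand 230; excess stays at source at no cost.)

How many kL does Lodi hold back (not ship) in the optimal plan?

90

Minimum-cost shipments:
  Kent→Y: 80 × 6 = 480
  Lodi→W: 20 × 8 = 160
  Lodi→X: 10 × 4 = 40
  Hilo→W: 55 × 6 = 330
  Hilo→Y: 65 × 10 = 650
Total cost = 1660.
Lodi ships 30 of its 120, leaving 90.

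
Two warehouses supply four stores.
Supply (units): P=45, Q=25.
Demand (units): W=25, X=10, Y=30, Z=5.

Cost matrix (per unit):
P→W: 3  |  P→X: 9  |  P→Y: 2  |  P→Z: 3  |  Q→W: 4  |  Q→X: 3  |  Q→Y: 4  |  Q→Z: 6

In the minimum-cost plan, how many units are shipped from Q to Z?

Solving gives:
  P to W: 10 × 3 = 30
  P to Y: 30 × 2 = 60
  P to Z: 5 × 3 = 15
  Q to W: 15 × 4 = 60
  Q to X: 10 × 3 = 30
Total cost = 195.
The route Q→Z is not used.

0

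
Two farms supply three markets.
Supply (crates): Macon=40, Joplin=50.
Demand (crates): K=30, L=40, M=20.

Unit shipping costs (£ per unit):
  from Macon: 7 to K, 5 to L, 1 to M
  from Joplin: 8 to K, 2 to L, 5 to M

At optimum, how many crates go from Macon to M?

Solving gives:
  Macon->K: 20 × £7 = £140
  Macon->M: 20 × £1 = £20
  Joplin->K: 10 × £8 = £80
  Joplin->L: 40 × £2 = £80
Total cost = £320.
So Macon→M carries 20 crates.

20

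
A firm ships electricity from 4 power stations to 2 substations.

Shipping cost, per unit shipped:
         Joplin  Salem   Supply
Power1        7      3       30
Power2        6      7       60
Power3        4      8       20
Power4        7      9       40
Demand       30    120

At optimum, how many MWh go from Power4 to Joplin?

10

Optimal shipments:
  Power1->Salem: 30 × 3 = 90
  Power2->Salem: 60 × 7 = 420
  Power3->Joplin: 20 × 4 = 80
  Power4->Joplin: 10 × 7 = 70
  Power4->Salem: 30 × 9 = 270
Total cost = 930.
So Power4→Joplin carries 10 MWh.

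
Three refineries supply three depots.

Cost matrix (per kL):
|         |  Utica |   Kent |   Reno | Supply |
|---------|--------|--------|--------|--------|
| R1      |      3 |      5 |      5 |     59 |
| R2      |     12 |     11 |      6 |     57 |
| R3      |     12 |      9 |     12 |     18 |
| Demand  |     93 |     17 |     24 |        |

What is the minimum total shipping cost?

882

Optimal allocation:
  R1→Utica: 59 kL
  R2→Utica: 33 kL
  R2→Reno: 24 kL
  R3→Utica: 1 kL
  R3→Kent: 17 kL
Total cost = 882.
(Supply check: R1 ships 59; R2 ships 57; R3 ships 18.)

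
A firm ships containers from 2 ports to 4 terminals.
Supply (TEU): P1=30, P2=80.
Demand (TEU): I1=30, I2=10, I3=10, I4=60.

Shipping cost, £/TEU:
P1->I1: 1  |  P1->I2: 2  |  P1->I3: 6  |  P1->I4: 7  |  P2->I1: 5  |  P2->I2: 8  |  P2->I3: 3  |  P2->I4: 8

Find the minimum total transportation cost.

Optimal allocation:
  P1 to I1: 20 × £1 = £20
  P1 to I2: 10 × £2 = £20
  P2 to I1: 10 × £5 = £50
  P2 to I3: 10 × £3 = £30
  P2 to I4: 60 × £8 = £480
Total = 20 + 20 + 50 + 30 + 480 = £600.

600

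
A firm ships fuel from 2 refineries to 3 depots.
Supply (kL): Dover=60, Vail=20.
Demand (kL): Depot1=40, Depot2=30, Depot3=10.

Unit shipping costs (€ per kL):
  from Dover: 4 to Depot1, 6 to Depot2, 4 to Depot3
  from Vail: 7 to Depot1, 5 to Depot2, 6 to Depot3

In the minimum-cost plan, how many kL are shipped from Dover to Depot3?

10

The minimum-cost plan:
  Dover→Depot1: 40 kL
  Dover→Depot2: 10 kL
  Dover→Depot3: 10 kL
  Vail→Depot2: 20 kL
Total cost = €360.
So Dover→Depot3 carries 10 kL.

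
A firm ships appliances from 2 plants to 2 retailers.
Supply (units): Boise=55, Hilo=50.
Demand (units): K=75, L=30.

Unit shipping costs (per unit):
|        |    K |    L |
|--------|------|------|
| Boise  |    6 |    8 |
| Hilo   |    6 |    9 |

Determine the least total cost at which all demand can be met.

An optimal shipping plan:
  Boise→K: 25 units
  Boise→L: 30 units
  Hilo→K: 50 units
Total cost = 690.

690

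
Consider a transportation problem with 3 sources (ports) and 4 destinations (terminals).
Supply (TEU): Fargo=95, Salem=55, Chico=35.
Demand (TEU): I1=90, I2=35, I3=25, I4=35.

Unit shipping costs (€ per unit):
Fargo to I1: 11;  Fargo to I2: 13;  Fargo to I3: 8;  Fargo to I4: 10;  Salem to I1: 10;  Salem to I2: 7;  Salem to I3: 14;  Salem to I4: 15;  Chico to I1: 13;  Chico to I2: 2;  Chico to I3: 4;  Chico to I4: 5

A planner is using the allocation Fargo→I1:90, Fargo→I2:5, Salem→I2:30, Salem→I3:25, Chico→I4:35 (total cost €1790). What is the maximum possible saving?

Current plan cost = 90·11 + 5·13 + 30·7 + 25·14 + 35·5 = €1790.
Optimal plan:
  Fargo–I1: 35 TEU
  Fargo–I3: 25 TEU
  Fargo–I4: 35 TEU
  Salem–I1: 55 TEU
  Chico–I2: 35 TEU
Optimal cost = €1555.
Saving = 1790 − 1555 = €235.

235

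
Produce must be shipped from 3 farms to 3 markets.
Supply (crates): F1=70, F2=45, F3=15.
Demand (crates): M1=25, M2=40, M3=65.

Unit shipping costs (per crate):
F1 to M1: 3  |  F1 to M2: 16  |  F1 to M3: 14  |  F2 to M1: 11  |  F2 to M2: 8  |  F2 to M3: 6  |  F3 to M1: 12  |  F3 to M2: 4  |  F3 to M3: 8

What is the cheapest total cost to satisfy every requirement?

1085

An optimal shipping plan:
  F1→M1: 25 × 3 = 75
  F1→M2: 25 × 16 = 400
  F1→M3: 20 × 14 = 280
  F2→M3: 45 × 6 = 270
  F3→M2: 15 × 4 = 60
Total = 75 + 400 + 280 + 270 + 60 = 1085.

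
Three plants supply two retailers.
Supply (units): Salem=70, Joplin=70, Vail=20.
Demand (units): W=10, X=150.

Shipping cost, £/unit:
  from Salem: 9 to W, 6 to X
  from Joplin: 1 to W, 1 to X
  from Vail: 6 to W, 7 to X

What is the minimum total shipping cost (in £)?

An optimal shipping plan:
  Salem→X: 70 × £6 = £420
  Joplin→X: 70 × £1 = £70
  Vail→W: 10 × £6 = £60
  Vail→X: 10 × £7 = £70
Total = 420 + 70 + 60 + 70 = £620.
(Supply check: Salem ships 70; Joplin ships 70; Vail ships 20.)

620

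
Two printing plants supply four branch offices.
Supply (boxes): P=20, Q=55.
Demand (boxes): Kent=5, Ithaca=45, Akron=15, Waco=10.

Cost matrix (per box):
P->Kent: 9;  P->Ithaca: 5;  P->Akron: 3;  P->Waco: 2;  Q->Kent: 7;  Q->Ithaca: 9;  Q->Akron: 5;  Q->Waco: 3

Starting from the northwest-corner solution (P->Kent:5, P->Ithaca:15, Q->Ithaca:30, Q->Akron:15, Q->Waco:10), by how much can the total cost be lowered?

30

Current plan cost = 5·9 + 15·5 + 30·9 + 15·5 + 10·3 = 495.
Optimal plan:
  P→Ithaca: 20 × 5 = 100
  Q→Kent: 5 × 7 = 35
  Q→Ithaca: 25 × 9 = 225
  Q→Akron: 15 × 5 = 75
  Q→Waco: 10 × 3 = 30
Optimal cost = 465.
Saving = 495 − 465 = 30.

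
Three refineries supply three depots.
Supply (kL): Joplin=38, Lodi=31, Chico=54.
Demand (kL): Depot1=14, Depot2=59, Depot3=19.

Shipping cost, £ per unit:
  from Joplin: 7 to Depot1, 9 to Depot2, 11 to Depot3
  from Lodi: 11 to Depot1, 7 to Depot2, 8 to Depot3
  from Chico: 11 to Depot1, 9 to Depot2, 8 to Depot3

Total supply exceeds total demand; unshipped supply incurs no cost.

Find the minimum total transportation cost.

719

An optimal shipping plan:
  Joplin–Depot1: 14 × £7 = £98
  Joplin–Depot2: 24 × £9 = £216
  Lodi–Depot2: 31 × £7 = £217
  Chico–Depot2: 4 × £9 = £36
  Chico–Depot3: 19 × £8 = £152
Total = 98 + 216 + 217 + 36 + 152 = £719.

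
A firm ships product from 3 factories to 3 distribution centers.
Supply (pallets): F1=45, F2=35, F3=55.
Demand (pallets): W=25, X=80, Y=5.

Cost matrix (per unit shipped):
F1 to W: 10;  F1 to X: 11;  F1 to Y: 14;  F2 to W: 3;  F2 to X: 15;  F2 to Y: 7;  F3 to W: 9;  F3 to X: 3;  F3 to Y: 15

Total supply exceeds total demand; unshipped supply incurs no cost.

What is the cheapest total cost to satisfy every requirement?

Optimal allocation:
  F1->X: 25 × 11 = 275
  F2->W: 25 × 3 = 75
  F2->Y: 5 × 7 = 35
  F3->X: 55 × 3 = 165
Total = 275 + 75 + 35 + 165 = 550.
(Supply check: F1 ships 25; F2 ships 30; F3 ships 55.)

550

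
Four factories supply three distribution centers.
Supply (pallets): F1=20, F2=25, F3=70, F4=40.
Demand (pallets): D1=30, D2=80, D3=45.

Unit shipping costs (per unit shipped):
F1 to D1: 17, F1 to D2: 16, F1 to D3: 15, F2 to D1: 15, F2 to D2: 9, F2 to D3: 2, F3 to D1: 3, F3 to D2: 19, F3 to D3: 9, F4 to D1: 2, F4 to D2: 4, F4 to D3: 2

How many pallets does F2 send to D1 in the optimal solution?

Optimal shipments:
  F1–D2: 20 pallets
  F2–D2: 20 pallets
  F2–D3: 5 pallets
  F3–D1: 30 pallets
  F3–D3: 40 pallets
  F4–D2: 40 pallets
Total cost = 1120.
The route F2→D1 is not used.

0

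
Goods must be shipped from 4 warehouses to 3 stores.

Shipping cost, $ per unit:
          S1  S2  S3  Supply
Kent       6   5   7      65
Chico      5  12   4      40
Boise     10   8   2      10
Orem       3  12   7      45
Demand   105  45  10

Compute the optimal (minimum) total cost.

Optimal allocation:
  Kent->S1: 20 units
  Kent->S2: 45 units
  Chico->S1: 40 units
  Boise->S3: 10 units
  Orem->S1: 45 units
Total cost = $700.

700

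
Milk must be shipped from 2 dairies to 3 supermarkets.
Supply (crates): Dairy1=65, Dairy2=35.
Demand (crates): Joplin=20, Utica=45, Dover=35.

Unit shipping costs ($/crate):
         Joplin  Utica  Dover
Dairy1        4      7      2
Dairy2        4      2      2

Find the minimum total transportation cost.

One minimum-cost allocation:
  Dairy1 to Joplin: 20 crates
  Dairy1 to Utica: 10 crates
  Dairy1 to Dover: 35 crates
  Dairy2 to Utica: 35 crates
Total cost = $290.

290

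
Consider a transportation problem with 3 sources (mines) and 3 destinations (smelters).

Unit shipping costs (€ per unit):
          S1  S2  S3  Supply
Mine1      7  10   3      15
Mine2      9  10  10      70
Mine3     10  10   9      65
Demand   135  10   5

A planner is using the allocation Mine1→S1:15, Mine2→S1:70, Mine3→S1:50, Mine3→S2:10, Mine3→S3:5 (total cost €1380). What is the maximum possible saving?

15

Current plan cost = 15·7 + 70·9 + 50·10 + 10·10 + 5·9 = €1380.
Optimal plan:
  Mine1→S1: 10 × €7 = €70
  Mine1→S3: 5 × €3 = €15
  Mine2→S1: 70 × €9 = €630
  Mine3→S1: 55 × €10 = €550
  Mine3→S2: 10 × €10 = €100
Optimal cost = €1365.
Saving = 1380 − 1365 = €15.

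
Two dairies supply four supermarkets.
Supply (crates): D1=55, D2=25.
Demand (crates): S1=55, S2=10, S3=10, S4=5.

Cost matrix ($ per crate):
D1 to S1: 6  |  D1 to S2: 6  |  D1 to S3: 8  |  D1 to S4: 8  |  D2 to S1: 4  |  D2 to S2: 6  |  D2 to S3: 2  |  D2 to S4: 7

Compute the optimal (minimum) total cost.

Optimal allocation:
  D1→S1: 40 × $6 = $240
  D1→S2: 10 × $6 = $60
  D1→S4: 5 × $8 = $40
  D2→S1: 15 × $4 = $60
  D2→S3: 10 × $2 = $20
Total = 240 + 60 + 40 + 60 + 20 = $420.
(Supply check: D1 ships 55; D2 ships 25.)

420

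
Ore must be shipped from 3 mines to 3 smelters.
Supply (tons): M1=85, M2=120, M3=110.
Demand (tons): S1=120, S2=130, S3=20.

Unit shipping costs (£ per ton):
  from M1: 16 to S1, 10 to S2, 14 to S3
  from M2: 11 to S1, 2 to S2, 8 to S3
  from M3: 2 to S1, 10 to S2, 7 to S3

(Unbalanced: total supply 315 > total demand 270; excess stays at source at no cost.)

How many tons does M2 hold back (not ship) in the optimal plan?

An optimal plan:
  M1 to S1: 10 × £16 = £160
  M1 to S2: 10 × £10 = £100
  M1 to S3: 20 × £14 = £280
  M2 to S2: 120 × £2 = £240
  M3 to S1: 110 × £2 = £220
Total cost = £1000.
M2 ships 120 of its 120, leaving 0.

0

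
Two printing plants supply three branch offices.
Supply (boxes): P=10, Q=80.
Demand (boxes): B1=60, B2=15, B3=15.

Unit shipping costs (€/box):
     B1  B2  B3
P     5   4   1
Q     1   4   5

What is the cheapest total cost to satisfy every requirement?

155

One minimum-cost allocation:
  P to B3: 10 × €1 = €10
  Q to B1: 60 × €1 = €60
  Q to B2: 15 × €4 = €60
  Q to B3: 5 × €5 = €25
Total = 10 + 60 + 60 + 25 = €155.
(Supply check: P ships 10; Q ships 80.)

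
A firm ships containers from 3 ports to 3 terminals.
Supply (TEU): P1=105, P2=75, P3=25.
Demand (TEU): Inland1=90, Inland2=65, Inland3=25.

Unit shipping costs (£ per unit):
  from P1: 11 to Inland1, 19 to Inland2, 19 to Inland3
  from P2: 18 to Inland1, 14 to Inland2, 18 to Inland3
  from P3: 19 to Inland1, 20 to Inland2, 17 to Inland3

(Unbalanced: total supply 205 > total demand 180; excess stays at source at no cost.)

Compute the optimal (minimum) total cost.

Optimal allocation:
  P1–Inland1: 90 TEU
  P2–Inland2: 65 TEU
  P3–Inland3: 25 TEU
Total cost = £2325.

2325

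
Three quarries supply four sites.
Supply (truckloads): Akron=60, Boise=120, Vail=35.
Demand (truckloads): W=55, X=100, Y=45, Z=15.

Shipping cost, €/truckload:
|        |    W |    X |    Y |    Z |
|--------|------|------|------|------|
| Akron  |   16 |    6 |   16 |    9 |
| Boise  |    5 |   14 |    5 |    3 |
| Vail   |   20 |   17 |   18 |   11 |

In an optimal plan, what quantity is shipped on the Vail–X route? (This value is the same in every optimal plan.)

Solving gives:
  Akron–X: 60 × €6 = €360
  Boise–W: 55 × €5 = €275
  Boise–X: 5 × €14 = €70
  Boise–Y: 45 × €5 = €225
  Boise–Z: 15 × €3 = €45
  Vail–X: 35 × €17 = €595
Total cost = €1570.
So Vail→X carries 35 truckloads.

35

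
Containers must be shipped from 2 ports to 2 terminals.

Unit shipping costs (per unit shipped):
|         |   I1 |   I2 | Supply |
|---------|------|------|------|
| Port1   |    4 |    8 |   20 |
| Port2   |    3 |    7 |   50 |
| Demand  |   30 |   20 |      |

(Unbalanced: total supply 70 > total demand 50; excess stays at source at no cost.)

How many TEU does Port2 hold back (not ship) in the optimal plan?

0

Minimum-cost shipments:
  Port2→I1: 30 × 3 = 90
  Port2→I2: 20 × 7 = 140
Total cost = 230.
Port2 ships 50 of its 50, leaving 0.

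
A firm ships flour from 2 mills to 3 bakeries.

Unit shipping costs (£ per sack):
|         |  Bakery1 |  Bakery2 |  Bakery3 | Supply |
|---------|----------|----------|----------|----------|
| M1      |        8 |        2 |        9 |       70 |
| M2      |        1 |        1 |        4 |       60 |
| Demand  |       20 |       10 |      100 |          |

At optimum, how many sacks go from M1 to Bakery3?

Solving gives:
  M1→Bakery2: 10 sacks
  M1→Bakery3: 60 sacks
  M2→Bakery1: 20 sacks
  M2→Bakery3: 40 sacks
Total cost = £740.
So M1→Bakery3 carries 60 sacks.

60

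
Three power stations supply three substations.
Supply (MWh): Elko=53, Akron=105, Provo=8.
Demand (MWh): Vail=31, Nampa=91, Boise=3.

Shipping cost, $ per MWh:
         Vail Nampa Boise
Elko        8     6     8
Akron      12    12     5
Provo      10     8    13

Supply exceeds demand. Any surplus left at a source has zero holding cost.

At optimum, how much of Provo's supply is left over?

Minimum-cost shipments:
  Elko to Nampa: 53 × $6 = $318
  Akron to Vail: 31 × $12 = $372
  Akron to Nampa: 30 × $12 = $360
  Akron to Boise: 3 × $5 = $15
  Provo to Nampa: 8 × $8 = $64
Total cost = $1129.
Provo ships 8 of its 8, leaving 0.

0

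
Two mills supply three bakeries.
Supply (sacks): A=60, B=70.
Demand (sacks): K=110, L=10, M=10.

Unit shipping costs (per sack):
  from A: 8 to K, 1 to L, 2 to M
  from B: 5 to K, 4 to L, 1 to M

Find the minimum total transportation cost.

An optimal shipping plan:
  A to K: 40 × 8 = 320
  A to L: 10 × 1 = 10
  A to M: 10 × 2 = 20
  B to K: 70 × 5 = 350
Total = 320 + 10 + 20 + 350 = 700.

700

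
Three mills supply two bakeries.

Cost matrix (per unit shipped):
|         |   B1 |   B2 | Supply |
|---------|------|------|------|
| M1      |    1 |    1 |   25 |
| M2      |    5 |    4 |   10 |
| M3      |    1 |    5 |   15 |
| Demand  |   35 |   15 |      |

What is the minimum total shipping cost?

80

Optimal allocation:
  M1–B1: 20 × 1 = 20
  M1–B2: 5 × 1 = 5
  M2–B2: 10 × 4 = 40
  M3–B1: 15 × 1 = 15
Total = 20 + 5 + 40 + 15 = 80.
(Supply check: M1 ships 25; M2 ships 10; M3 ships 15.)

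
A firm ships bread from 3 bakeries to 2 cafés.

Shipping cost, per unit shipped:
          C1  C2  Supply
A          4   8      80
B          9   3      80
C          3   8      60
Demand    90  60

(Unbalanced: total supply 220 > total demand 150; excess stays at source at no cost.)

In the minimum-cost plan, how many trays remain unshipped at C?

0

An optimal plan:
  A->C1: 30 × 4 = 120
  B->C2: 60 × 3 = 180
  C->C1: 60 × 3 = 180
Total cost = 480.
C ships 60 of its 60, leaving 0.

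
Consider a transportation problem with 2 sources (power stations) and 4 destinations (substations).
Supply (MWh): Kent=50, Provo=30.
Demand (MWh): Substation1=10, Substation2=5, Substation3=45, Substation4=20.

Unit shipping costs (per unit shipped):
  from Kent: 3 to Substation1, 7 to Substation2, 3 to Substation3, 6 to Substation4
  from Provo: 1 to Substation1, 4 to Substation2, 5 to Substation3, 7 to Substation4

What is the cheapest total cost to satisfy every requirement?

An optimal shipping plan:
  Kent→Substation3: 45 × 3 = 135
  Kent→Substation4: 5 × 6 = 30
  Provo→Substation1: 10 × 1 = 10
  Provo→Substation2: 5 × 4 = 20
  Provo→Substation4: 15 × 7 = 105
Total = 135 + 30 + 10 + 20 + 105 = 300.

300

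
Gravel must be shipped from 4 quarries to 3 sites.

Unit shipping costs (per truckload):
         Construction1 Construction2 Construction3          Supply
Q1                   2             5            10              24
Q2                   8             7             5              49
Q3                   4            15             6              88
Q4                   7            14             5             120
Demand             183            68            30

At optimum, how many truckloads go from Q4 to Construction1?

90

The minimum-cost plan:
  Q1->Construction1: 5 truckloads
  Q1->Construction2: 19 truckloads
  Q2->Construction2: 49 truckloads
  Q3->Construction1: 88 truckloads
  Q4->Construction1: 90 truckloads
  Q4->Construction3: 30 truckloads
Total cost = 1580.
So Q4→Construction1 carries 90 truckloads.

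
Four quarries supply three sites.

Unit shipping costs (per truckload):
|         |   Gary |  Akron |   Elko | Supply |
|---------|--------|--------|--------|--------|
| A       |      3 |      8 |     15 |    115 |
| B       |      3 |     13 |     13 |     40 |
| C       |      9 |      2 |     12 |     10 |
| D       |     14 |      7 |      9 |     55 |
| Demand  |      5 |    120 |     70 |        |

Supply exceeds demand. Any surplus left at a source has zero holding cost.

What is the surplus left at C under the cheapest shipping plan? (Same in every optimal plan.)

An optimal plan:
  A to Gary: 5 × 3 = 15
  A to Akron: 110 × 8 = 880
  B to Elko: 15 × 13 = 195
  C to Akron: 10 × 2 = 20
  D to Elko: 55 × 9 = 495
Total cost = 1605.
C ships 10 of its 10, leaving 0.

0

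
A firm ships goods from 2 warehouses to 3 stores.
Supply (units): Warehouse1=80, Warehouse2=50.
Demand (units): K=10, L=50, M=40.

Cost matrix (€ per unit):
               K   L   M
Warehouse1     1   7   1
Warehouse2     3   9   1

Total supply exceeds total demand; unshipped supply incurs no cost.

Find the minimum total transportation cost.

A cheapest plan:
  Warehouse1–K: 10 × €1 = €10
  Warehouse1–L: 50 × €7 = €350
  Warehouse1–M: 20 × €1 = €20
  Warehouse2–M: 20 × €1 = €20
Total = 10 + 350 + 20 + 20 = €400.

400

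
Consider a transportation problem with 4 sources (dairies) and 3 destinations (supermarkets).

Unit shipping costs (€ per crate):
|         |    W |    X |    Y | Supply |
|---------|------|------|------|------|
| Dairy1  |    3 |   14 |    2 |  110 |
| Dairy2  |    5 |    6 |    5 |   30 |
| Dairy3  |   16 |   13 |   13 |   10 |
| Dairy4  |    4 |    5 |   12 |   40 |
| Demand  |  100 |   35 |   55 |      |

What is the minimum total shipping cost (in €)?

740

Optimal allocation:
  Dairy1→W: 55 × €3 = €165
  Dairy1→Y: 55 × €2 = €110
  Dairy2→W: 5 × €5 = €25
  Dairy2→X: 25 × €6 = €150
  Dairy3→X: 10 × €13 = €130
  Dairy4→W: 40 × €4 = €160
Total = 165 + 110 + 25 + 150 + 130 + 160 = €740.
(Supply check: Dairy1 ships 110; Dairy2 ships 30; Dairy3 ships 10; Dairy4 ships 40.)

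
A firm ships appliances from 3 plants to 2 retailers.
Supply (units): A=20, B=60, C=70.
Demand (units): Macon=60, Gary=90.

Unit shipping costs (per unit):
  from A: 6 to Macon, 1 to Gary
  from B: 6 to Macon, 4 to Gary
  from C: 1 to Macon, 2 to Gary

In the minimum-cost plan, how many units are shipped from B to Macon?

0

Optimal shipments:
  A to Gary: 20 units
  B to Gary: 60 units
  C to Macon: 60 units
  C to Gary: 10 units
Total cost = 340.
The route B→Macon is not used.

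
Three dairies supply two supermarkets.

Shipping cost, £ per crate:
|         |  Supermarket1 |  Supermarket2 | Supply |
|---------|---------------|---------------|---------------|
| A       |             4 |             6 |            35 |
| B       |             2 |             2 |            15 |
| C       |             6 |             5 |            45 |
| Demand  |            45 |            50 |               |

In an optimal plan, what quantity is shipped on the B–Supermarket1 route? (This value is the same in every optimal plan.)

10

The minimum-cost plan:
  A->Supermarket1: 35 × £4 = £140
  B->Supermarket1: 10 × £2 = £20
  B->Supermarket2: 5 × £2 = £10
  C->Supermarket2: 45 × £5 = £225
Total cost = £395.
So B→Supermarket1 carries 10 crates.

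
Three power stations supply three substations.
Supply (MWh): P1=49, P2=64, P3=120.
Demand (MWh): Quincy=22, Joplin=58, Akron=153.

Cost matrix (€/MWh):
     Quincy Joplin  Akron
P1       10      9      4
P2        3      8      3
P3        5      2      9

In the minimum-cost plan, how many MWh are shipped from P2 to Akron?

Optimal shipments:
  P1–Akron: 49 × €4 = €196
  P2–Akron: 64 × €3 = €192
  P3–Quincy: 22 × €5 = €110
  P3–Joplin: 58 × €2 = €116
  P3–Akron: 40 × €9 = €360
Total cost = €974.
So P2→Akron carries 64 MWh.

64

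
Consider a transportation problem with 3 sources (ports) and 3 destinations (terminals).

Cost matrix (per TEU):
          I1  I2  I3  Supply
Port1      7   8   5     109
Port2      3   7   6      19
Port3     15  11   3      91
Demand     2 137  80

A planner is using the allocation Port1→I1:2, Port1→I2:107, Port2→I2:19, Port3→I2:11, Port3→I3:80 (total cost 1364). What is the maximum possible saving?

6

Current plan cost = 2·7 + 107·8 + 19·7 + 11·11 + 80·3 = 1364.
Optimal plan:
  Port1→I2: 109 × 8 = 872
  Port2→I1: 2 × 3 = 6
  Port2→I2: 17 × 7 = 119
  Port3→I2: 11 × 11 = 121
  Port3→I3: 80 × 3 = 240
Optimal cost = 1358.
Saving = 1364 − 1358 = 6.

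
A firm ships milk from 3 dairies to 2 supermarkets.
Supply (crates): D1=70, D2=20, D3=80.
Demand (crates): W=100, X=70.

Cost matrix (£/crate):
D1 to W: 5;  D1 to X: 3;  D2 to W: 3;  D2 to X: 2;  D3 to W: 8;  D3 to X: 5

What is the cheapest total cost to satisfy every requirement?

840

An optimal shipping plan:
  D1–W: 70 crates
  D2–W: 20 crates
  D3–W: 10 crates
  D3–X: 70 crates
Total cost = £840.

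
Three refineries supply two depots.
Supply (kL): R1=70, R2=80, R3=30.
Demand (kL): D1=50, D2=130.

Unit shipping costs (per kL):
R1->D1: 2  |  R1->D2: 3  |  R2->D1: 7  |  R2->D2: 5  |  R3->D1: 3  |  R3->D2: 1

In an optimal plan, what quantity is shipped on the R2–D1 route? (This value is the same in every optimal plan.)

0

Solving gives:
  R1–D1: 50 kL
  R1–D2: 20 kL
  R2–D2: 80 kL
  R3–D2: 30 kL
Total cost = 590.
The route R2→D1 is not used.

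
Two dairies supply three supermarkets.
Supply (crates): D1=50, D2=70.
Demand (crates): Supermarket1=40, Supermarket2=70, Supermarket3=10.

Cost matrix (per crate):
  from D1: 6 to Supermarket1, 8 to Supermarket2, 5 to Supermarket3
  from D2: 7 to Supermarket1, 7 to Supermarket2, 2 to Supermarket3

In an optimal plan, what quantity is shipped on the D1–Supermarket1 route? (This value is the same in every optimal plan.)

Optimal shipments:
  D1→Supermarket1: 40 × 6 = 240
  D1→Supermarket2: 10 × 8 = 80
  D2→Supermarket2: 60 × 7 = 420
  D2→Supermarket3: 10 × 2 = 20
Total cost = 760.
So D1→Supermarket1 carries 40 crates.

40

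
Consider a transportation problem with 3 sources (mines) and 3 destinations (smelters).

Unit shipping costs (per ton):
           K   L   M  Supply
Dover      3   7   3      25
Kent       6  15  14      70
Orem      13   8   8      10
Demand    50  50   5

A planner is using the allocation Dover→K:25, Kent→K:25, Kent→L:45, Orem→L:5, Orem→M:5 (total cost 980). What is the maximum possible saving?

145

Current plan cost = 25·3 + 25·6 + 45·15 + 5·8 + 5·8 = 980.
Optimal plan:
  Dover→L: 20 × 7 = 140
  Dover→M: 5 × 3 = 15
  Kent→K: 50 × 6 = 300
  Kent→L: 20 × 15 = 300
  Orem→L: 10 × 8 = 80
Optimal cost = 835.
Saving = 980 − 835 = 145.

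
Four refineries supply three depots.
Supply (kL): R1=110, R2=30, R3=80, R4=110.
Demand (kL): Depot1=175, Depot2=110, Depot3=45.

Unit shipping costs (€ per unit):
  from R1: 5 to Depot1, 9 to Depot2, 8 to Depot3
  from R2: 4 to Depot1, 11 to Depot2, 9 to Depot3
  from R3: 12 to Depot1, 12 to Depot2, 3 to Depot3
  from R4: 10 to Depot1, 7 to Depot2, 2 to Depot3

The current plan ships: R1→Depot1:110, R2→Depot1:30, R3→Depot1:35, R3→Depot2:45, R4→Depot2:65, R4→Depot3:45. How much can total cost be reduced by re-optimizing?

Current plan cost = 110·5 + 30·4 + 35·12 + 45·12 + 65·7 + 45·2 = €2175.
Optimal plan:
  R1→Depot1: 110 × €5 = €550
  R2→Depot1: 30 × €4 = €120
  R3→Depot1: 35 × €12 = €420
  R3→Depot3: 45 × €3 = €135
  R4→Depot2: 110 × €7 = €770
Optimal cost = €1995.
Saving = 2175 − 1995 = €180.

180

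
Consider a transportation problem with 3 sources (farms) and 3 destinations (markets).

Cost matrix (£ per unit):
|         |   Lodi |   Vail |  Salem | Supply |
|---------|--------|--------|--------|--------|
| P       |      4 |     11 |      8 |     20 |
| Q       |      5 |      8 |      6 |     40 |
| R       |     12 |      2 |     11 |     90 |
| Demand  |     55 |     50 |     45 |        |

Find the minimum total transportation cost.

825

A cheapest plan:
  P->Lodi: 20 crates
  Q->Lodi: 35 crates
  Q->Salem: 5 crates
  R->Vail: 50 crates
  R->Salem: 40 crates
Total cost = £825.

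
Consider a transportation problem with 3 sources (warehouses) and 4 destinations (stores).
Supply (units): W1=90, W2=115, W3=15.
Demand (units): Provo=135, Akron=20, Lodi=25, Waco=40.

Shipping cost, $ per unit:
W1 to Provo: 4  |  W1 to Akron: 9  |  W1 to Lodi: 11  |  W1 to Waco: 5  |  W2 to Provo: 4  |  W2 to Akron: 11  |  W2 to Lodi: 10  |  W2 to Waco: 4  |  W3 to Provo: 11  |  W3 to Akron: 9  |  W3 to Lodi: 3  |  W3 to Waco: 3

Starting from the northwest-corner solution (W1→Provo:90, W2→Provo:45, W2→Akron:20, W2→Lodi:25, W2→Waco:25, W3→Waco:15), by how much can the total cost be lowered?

130

Current plan cost = 90·4 + 45·4 + 20·11 + 25·10 + 25·4 + 15·3 = $1155.
Optimal plan:
  W1→Provo: 70 × $4 = $280
  W1→Akron: 20 × $9 = $180
  W2→Provo: 65 × $4 = $260
  W2→Lodi: 10 × $10 = $100
  W2→Waco: 40 × $4 = $160
  W3→Lodi: 15 × $3 = $45
Optimal cost = $1025.
Saving = 1155 − 1025 = $130.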